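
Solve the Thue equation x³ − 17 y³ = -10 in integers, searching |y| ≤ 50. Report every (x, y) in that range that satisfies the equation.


The equation is x³ - 17y³ = -10. For fixed y, x³ = 17·y³ − 10, so a solution requires the RHS to be a perfect cube.
Strategy: iterate y from -50 to 50, compute RHS = 17·y³ − 10, and check whether it is a (positive or negative) perfect cube.
Check small values of y:
  y = 0: RHS = -10 is not a perfect cube.
  y = 1: RHS = 7 is not a perfect cube.
  y = -1: RHS = -27 = (-3)³ ⇒ x = -3 works.
  y = 2: RHS = 126 is not a perfect cube.
  y = -2: RHS = -146 is not a perfect cube.
  y = 3: RHS = 449 is not a perfect cube.
  y = -3: RHS = -469 is not a perfect cube.
Continuing the search up to |y| = 50 finds no further solutions beyond those listed.
Collected solutions: (-3, -1).

Solutions (with |y| ≤ 50): (-3, -1).


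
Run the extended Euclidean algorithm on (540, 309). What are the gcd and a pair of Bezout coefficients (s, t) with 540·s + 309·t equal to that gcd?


Euclidean algorithm on (540, 309) — divide until remainder is 0:
  540 = 1 · 309 + 231
  309 = 1 · 231 + 78
  231 = 2 · 78 + 75
  78 = 1 · 75 + 3
  75 = 25 · 3 + 0
gcd(540, 309) = 3.
Track Bezout coefficients alongside the remainders: start with r₀ = 540 = a·1 + b·0 (s = 1, t = 0) and r₁ = 309 = a·0 + b·1 (s = 0, t = 1); each new remainder r_{k+1} = r_{k-1} − q_k·r_k inherits s_{k+1} = s_{k-1} − q_k·s_k, t_{k+1} = t_{k-1} − q_k·t_k, so r_k = a·s_k + b·t_k at every step:
  q = 1: r = 231, s = 1 − 1·0 = 1, t = 0 − 1·1 = -1  (check: 540·1 + 309·(-1) = 231)
  q = 1: r = 78, s = 0 − 1·1 = -1, t = 1 − 1·(-1) = 2  (check: 540·(-1) + 309·2 = 78)
  q = 2: r = 75, s = 1 − 2·(-1) = 3, t = -1 − 2·2 = -5  (check: 540·3 + 309·(-5) = 75)
  q = 1: r = 3, s = -1 − 1·3 = -4, t = 2 − 1·(-5) = 7  (check: 540·(-4) + 309·7 = 3)
The row with r = 3 (the gcd) gives the Bezout coefficients s = -4, t = 7.
Result: 540 · (-4) + 309 · (7) = 3.

gcd(540, 309) = 3; s = -4, t = 7 (check: 540·(-4) + 309·7 = 3).


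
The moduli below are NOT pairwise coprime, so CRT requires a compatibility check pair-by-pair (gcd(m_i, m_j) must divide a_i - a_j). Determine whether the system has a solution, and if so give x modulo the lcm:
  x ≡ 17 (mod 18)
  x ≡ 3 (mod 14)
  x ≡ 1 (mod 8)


Moduli 18, 14, 8 are not pairwise coprime, so CRT works modulo lcm(m_i) when all pairwise compatibility conditions hold.
Pairwise compatibility: gcd(m_i, m_j) must divide a_i - a_j for every pair.
Merge one congruence at a time:
  Start: x ≡ 17 (mod 18).
  Combine with x ≡ 3 (mod 14): gcd(18, 14) = 2; 3 - 17 = -14, which IS divisible by 2, so compatible.
    Write x = 17 + 18·t and substitute into x ≡ 3 (mod 14): 18·t ≡ 3 − 17 = -14 (mod 14).
    Divide the congruence (and modulus) by g = 2: 9·t ≡ -7 (mod 7).
    Reduce coefficients mod 7: 2·t ≡ 0 (mod 7).
    The inverse of 2 mod 7 is 4 (since 2·4 = 8 = 1·7 + 1), so t ≡ 4·0 = 0 ≡ 0 (mod 7).
    Then x = 17 + 18·0 = 17, valid modulo lcm(18, 14) = 126: x ≡ 17 (mod 126).
  Combine with x ≡ 1 (mod 8): gcd(126, 8) = 2; 1 - 17 = -16, which IS divisible by 2, so compatible.
    Write x = 17 + 126·t and substitute into x ≡ 1 (mod 8): 126·t ≡ 1 − 17 = -16 (mod 8).
    Divide the congruence (and modulus) by g = 2: 63·t ≡ -8 (mod 4).
    Reduce coefficients mod 4: 3·t ≡ 0 (mod 4).
    The inverse of 3 mod 4 is 3 (since 3·3 = 9 = 2·4 + 1), so t ≡ 3·0 = 0 ≡ 0 (mod 4).
    Then x = 17 + 126·0 = 17, valid modulo lcm(126, 8) = 504: x ≡ 17 (mod 504).
Verify: 17 mod 18 = 17, 17 mod 14 = 3, 17 mod 8 = 1.

x ≡ 17 (mod 504).


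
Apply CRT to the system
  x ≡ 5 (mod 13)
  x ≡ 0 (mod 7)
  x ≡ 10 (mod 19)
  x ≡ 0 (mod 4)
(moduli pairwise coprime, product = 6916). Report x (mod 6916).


Product of moduli M = 13 · 7 · 19 · 4 = 6916.
Merge one congruence at a time:
  Start: x ≡ 5 (mod 13).
  Combine with x ≡ 0 (mod 7); new modulus lcm = 91.
    Write x = 5 + 13·t and substitute into x ≡ 0 (mod 7): 13·t ≡ 0 − 5 = -5 (mod 7).
    Reduce coefficients mod 7: 6·t ≡ 2 (mod 7).
    The inverse of 6 mod 7 is 6 (since 6·6 = 36 = 5·7 + 1), so t ≡ 6·2 = 12 ≡ 5 (mod 7).
    Then x = 5 + 13·5 = 70, valid modulo lcm(13, 7) = 91: x ≡ 70 (mod 91).
  Combine with x ≡ 10 (mod 19); new modulus lcm = 1729.
    Write x = 70 + 91·t and substitute into x ≡ 10 (mod 19): 91·t ≡ 10 − 70 = -60 (mod 19).
    Reduce coefficients mod 19: 15·t ≡ 16 (mod 19).
    The inverse of 15 mod 19 is 14 (since 15·14 = 210 = 11·19 + 1), so t ≡ 14·16 = 224 ≡ 15 (mod 19).
    Then x = 70 + 91·15 = 1435, valid modulo lcm(91, 19) = 1729: x ≡ 1435 (mod 1729).
  Combine with x ≡ 0 (mod 4); new modulus lcm = 6916.
    Write x = 1435 + 1729·t and substitute into x ≡ 0 (mod 4): 1729·t ≡ 0 − 1435 = -1435 (mod 4).
    Reduce coefficients mod 4: 1·t ≡ 1 (mod 4).
    So t ≡ 1 (mod 4).
    Then x = 1435 + 1729·1 = 3164, valid modulo lcm(1729, 4) = 6916: x ≡ 3164 (mod 6916).
Verify against each original: 3164 mod 13 = 5, 3164 mod 7 = 0, 3164 mod 19 = 10, 3164 mod 4 = 0.

x ≡ 3164 (mod 6916).


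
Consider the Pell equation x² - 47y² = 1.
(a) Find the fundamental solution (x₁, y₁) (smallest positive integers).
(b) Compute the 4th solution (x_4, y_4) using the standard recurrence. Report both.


Step 1: Find the fundamental solution (x₁, y₁) of x² - 47y² = 1.
  Expand √47 as a continued fraction. a₀ = ⌊√47⌋ = 6; iterate m_{k+1} = d_k·a_k − m_k, d_{k+1} = (47 − m_{k+1}²)/d_k, a_{k+1} = ⌊(a₀ + m_{k+1})/d_{k+1}⌋ (starting m₀ = 0, d₀ = 1), with convergents p_k = a_k·p_{k-1} + p_{k-2}, q_k = a_k·q_{k-1} + q_{k-2} (p₋₁ = 1, q₋₁ = 0):
  k = 0: a₀ = 6; p₀/q₀ = 6/1; p₀² − 47·q₀² = 36 − 47 = -11.
  k = 1: m = 6, d = 11, a = ⌊(6 + 6)/11⌋ = 1; p/q = (1·6 + 1)/(1·1 + 0) = 7/1; p² − 47·q² = 49 − 47 = 2.
  k = 2: m = 5, d = 2, a = ⌊(6 + 5)/2⌋ = 5; p/q = (5·7 + 6)/(5·1 + 1) = 41/6; p² − 47·q² = 1681 − 1692 = -11.
  k = 3: m = 5, d = 11, a = ⌊(6 + 5)/11⌋ = 1; p/q = (1·41 + 7)/(1·6 + 1) = 48/7; p² − 47·q² = 2304 − 2303 = 1.
  The first convergent with p² − 47·q² = 1 gives the fundamental solution (x₁, y₁) = (48, 7).
Step 2: Apply the recurrence (x_{n+1}, y_{n+1}) = (x₁x_n + 47y₁y_n, x₁y_n + y₁x_n) repeatedly.
  From (x_1, y_1) = (48, 7): x_2 = 48·48 + 47·7·7 = 4607; y_2 = 48·7 + 7·48 = 672.
  From (x_2, y_2) = (4607, 672): x_3 = 48·4607 + 47·7·672 = 442224; y_3 = 48·672 + 7·4607 = 64505.
  From (x_3, y_3) = (442224, 64505): x_4 = 48·442224 + 47·7·64505 = 42448897; y_4 = 48·64505 + 7·442224 = 6191808.
Step 3: Verify x_4² - 47·y_4² = 1801908856516609 - 1801908856516608 = 1 (should be 1). ✓

(x_1, y_1) = (48, 7); (x_4, y_4) = (42448897, 6191808).


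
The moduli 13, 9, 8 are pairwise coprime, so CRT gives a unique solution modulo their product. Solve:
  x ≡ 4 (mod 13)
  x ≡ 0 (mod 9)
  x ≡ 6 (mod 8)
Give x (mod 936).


Moduli 13, 9, 8 are pairwise coprime; by CRT there is a unique solution modulo M = 13 · 9 · 8 = 936.
Solve pairwise, accumulating the modulus:
  Start with x ≡ 4 (mod 13).
  Combine with x ≡ 0 (mod 9): since gcd(13, 9) = 1, we get a unique residue mod 117.
    Write x = 4 + 13·t and substitute into x ≡ 0 (mod 9): 13·t ≡ 0 − 4 = -4 (mod 9).
    Reduce coefficients mod 9: 4·t ≡ 5 (mod 9).
    The inverse of 4 mod 9 is 7 (since 4·7 = 28 = 3·9 + 1), so t ≡ 7·5 = 35 ≡ 8 (mod 9).
    Then x = 4 + 13·8 = 108, valid modulo lcm(13, 9) = 117: x ≡ 108 (mod 117).
  Combine with x ≡ 6 (mod 8): since gcd(117, 8) = 1, we get a unique residue mod 936.
    Write x = 108 + 117·t and substitute into x ≡ 6 (mod 8): 117·t ≡ 6 − 108 = -102 (mod 8).
    Reduce coefficients mod 8: 5·t ≡ 2 (mod 8).
    The inverse of 5 mod 8 is 5 (since 5·5 = 25 = 3·8 + 1), so t ≡ 5·2 = 10 ≡ 2 (mod 8).
    Then x = 108 + 117·2 = 342, valid modulo lcm(117, 8) = 936: x ≡ 342 (mod 936).
Verify: 342 mod 13 = 4 ✓, 342 mod 9 = 0 ✓, 342 mod 8 = 6 ✓.

x ≡ 342 (mod 936).


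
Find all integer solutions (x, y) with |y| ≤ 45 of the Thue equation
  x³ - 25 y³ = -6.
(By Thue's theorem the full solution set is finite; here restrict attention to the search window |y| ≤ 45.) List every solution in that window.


The equation is x³ - 25y³ = -6. For fixed y, x³ = 25·y³ − 6, so a solution requires the RHS to be a perfect cube.
Strategy: iterate y from -45 to 45, compute RHS = 25·y³ − 6, and check whether it is a (positive or negative) perfect cube.
Check small values of y:
  y = 0: RHS = -6 is not a perfect cube.
  y = 1: RHS = 19 is not a perfect cube.
  y = -1: RHS = -31 is not a perfect cube.
  y = 2: RHS = 194 is not a perfect cube.
  y = -2: RHS = -206 is not a perfect cube.
  y = 3: RHS = 669 is not a perfect cube.
  y = -3: RHS = -681 is not a perfect cube.
Continuing the search up to |y| = 45 finds no solutions either.
No (x, y) in the scanned range satisfies the equation.

No integer solutions with |y| ≤ 45.


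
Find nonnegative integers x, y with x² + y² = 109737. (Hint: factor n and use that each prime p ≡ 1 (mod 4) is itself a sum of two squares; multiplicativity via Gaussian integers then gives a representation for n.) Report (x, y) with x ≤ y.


Step 1: Factor n = 109737 = 3^2 · 89 · 137.
Step 2: Check the mod-4 condition on each prime factor: 3 ≡ 3 (mod 4), exponent 2 (must be even); 89 ≡ 1 (mod 4), exponent 1; 137 ≡ 1 (mod 4), exponent 1.
All primes ≡ 3 (mod 4) appear to even exponent (or don't appear), so by the two-squares theorem n IS expressible as a sum of two squares.
Step 3: Build a representation. Group n = k² · m with k = 3 and m = 89 · 137 = 12193 (a product of primes ≡ 1 (mod 4)); a representation of m scales to one of n via (k·x)² + (k·y)² = k²(x² + y²). Each prime p ≡ 1 (mod 4) is itself a sum of two squares; find a² by testing p − a² for a perfect square:
  89: 89 − 1² = 88, 89 − 2² = 85, 89 − 3² = 80, 89 − 4² = 73, 89 − 5² = 64 = 8² ⇒ 89 = 5² + 8².
  137: 137 − 1² = 136, 137 − 2² = 133, 137 − 3² = 128, 137 − 4² = 121 = 11² ⇒ 137 = 4² + 11².
  Combine using the Brahmagupta–Fibonacci identity (a² + b²)(c² + d²) = (ac − bd)² + (ad + bc)² = (ac + bd)² + (ad − bc)²:
  89 · 137 = 12193: from (5² + 8²)(4² + 11²), take (5·4 − 8·11, 5·11 + 8·4) = (20 − 88, 55 + 32) = (-68, 87); dropping signs (only squares matter) gives (68, 87); check 68² + 87² = 4624 + 7569 = 12193 ✓.
  Scale by k = 3: (3·68, 3·87) = (204, 261).
Step 4: Order so x ≤ y and verify: 204² + 261² = 41616 + 68121 = 109737 = n. ✓

n = 109737 = 204² + 261² (one valid representation with x ≤ y).


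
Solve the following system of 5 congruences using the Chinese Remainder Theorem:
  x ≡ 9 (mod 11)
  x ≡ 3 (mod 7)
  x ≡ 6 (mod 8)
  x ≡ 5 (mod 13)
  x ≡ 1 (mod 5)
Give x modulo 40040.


Product of moduli M = 11 · 7 · 8 · 13 · 5 = 40040.
Merge one congruence at a time:
  Start: x ≡ 9 (mod 11).
  Combine with x ≡ 3 (mod 7); new modulus lcm = 77.
    Write x = 9 + 11·t and substitute into x ≡ 3 (mod 7): 11·t ≡ 3 − 9 = -6 (mod 7).
    Reduce coefficients mod 7: 4·t ≡ 1 (mod 7).
    The inverse of 4 mod 7 is 2 (since 4·2 = 8 = 1·7 + 1), so t ≡ 2·1 = 2 ≡ 2 (mod 7).
    Then x = 9 + 11·2 = 31, valid modulo lcm(11, 7) = 77: x ≡ 31 (mod 77).
  Combine with x ≡ 6 (mod 8); new modulus lcm = 616.
    Write x = 31 + 77·t and substitute into x ≡ 6 (mod 8): 77·t ≡ 6 − 31 = -25 (mod 8).
    Reduce coefficients mod 8: 5·t ≡ 7 (mod 8).
    The inverse of 5 mod 8 is 5 (since 5·5 = 25 = 3·8 + 1), so t ≡ 5·7 = 35 ≡ 3 (mod 8).
    Then x = 31 + 77·3 = 262, valid modulo lcm(77, 8) = 616: x ≡ 262 (mod 616).
  Combine with x ≡ 5 (mod 13); new modulus lcm = 8008.
    Write x = 262 + 616·t and substitute into x ≡ 5 (mod 13): 616·t ≡ 5 − 262 = -257 (mod 13).
    Reduce coefficients mod 13: 5·t ≡ 3 (mod 13).
    The inverse of 5 mod 13 is 8 (since 5·8 = 40 = 3·13 + 1), so t ≡ 8·3 = 24 ≡ 11 (mod 13).
    Then x = 262 + 616·11 = 7038, valid modulo lcm(616, 13) = 8008: x ≡ 7038 (mod 8008).
  Combine with x ≡ 1 (mod 5); new modulus lcm = 40040.
    Write x = 7038 + 8008·t and substitute into x ≡ 1 (mod 5): 8008·t ≡ 1 − 7038 = -7037 (mod 5).
    Reduce coefficients mod 5: 3·t ≡ 3 (mod 5).
    The inverse of 3 mod 5 is 2 (since 3·2 = 6 = 1·5 + 1), so t ≡ 2·3 = 6 ≡ 1 (mod 5).
    Then x = 7038 + 8008·1 = 15046, valid modulo lcm(8008, 5) = 40040: x ≡ 15046 (mod 40040).
Verify against each original: 15046 mod 11 = 9, 15046 mod 7 = 3, 15046 mod 8 = 6, 15046 mod 13 = 5, 15046 mod 5 = 1.

x ≡ 15046 (mod 40040).


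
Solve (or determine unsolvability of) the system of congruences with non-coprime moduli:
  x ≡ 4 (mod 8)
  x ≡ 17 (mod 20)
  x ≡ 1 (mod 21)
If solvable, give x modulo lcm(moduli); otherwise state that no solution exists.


Moduli 8, 20, 21 are not pairwise coprime, so CRT works modulo lcm(m_i) when all pairwise compatibility conditions hold.
Pairwise compatibility: gcd(m_i, m_j) must divide a_i - a_j for every pair.
Merge one congruence at a time:
  Start: x ≡ 4 (mod 8).
  Combine with x ≡ 17 (mod 20): gcd(8, 20) = 4, and 17 - 4 = 13 is NOT divisible by 4.
    ⇒ system is inconsistent (no integer solution).

No solution (the system is inconsistent).


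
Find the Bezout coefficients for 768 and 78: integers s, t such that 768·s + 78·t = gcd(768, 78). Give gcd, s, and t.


Euclidean algorithm on (768, 78) — divide until remainder is 0:
  768 = 9 · 78 + 66
  78 = 1 · 66 + 12
  66 = 5 · 12 + 6
  12 = 2 · 6 + 0
gcd(768, 78) = 6.
Track Bezout coefficients alongside the remainders: start with r₀ = 768 = a·1 + b·0 (s = 1, t = 0) and r₁ = 78 = a·0 + b·1 (s = 0, t = 1); each new remainder r_{k+1} = r_{k-1} − q_k·r_k inherits s_{k+1} = s_{k-1} − q_k·s_k, t_{k+1} = t_{k-1} − q_k·t_k, so r_k = a·s_k + b·t_k at every step:
  q = 9: r = 66, s = 1 − 9·0 = 1, t = 0 − 9·1 = -9  (check: 768·1 + 78·(-9) = 66)
  q = 1: r = 12, s = 0 − 1·1 = -1, t = 1 − 1·(-9) = 10  (check: 768·(-1) + 78·10 = 12)
  q = 5: r = 6, s = 1 − 5·(-1) = 6, t = -9 − 5·10 = -59  (check: 768·6 + 78·(-59) = 6)
The row with r = 6 (the gcd) gives the Bezout coefficients s = 6, t = -59.
Result: 768 · (6) + 78 · (-59) = 6.

gcd(768, 78) = 6; s = 6, t = -59 (check: 768·6 + 78·(-59) = 6).


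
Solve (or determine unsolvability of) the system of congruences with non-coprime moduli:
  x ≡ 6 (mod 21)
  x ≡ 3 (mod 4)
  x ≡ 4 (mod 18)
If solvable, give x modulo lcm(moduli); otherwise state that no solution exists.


Moduli 21, 4, 18 are not pairwise coprime, so CRT works modulo lcm(m_i) when all pairwise compatibility conditions hold.
Pairwise compatibility: gcd(m_i, m_j) must divide a_i - a_j for every pair.
Merge one congruence at a time:
  Start: x ≡ 6 (mod 21).
  Combine with x ≡ 3 (mod 4): gcd(21, 4) = 1; 3 - 6 = -3, which IS divisible by 1, so compatible.
    Write x = 6 + 21·t and substitute into x ≡ 3 (mod 4): 21·t ≡ 3 − 6 = -3 (mod 4).
    Reduce coefficients mod 4: 1·t ≡ 1 (mod 4).
    So t ≡ 1 (mod 4).
    Then x = 6 + 21·1 = 27, valid modulo lcm(21, 4) = 84: x ≡ 27 (mod 84).
  Combine with x ≡ 4 (mod 18): gcd(84, 18) = 6, and 4 - 27 = -23 is NOT divisible by 6.
    ⇒ system is inconsistent (no integer solution).

No solution (the system is inconsistent).


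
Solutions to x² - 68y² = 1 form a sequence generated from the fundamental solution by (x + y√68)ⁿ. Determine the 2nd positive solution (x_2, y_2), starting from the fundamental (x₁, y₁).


Step 1: Find the fundamental solution (x₁, y₁) of x² - 68y² = 1.
  Expand √68 as a continued fraction. a₀ = ⌊√68⌋ = 8; iterate m_{k+1} = d_k·a_k − m_k, d_{k+1} = (68 − m_{k+1}²)/d_k, a_{k+1} = ⌊(a₀ + m_{k+1})/d_{k+1}⌋ (starting m₀ = 0, d₀ = 1), with convergents p_k = a_k·p_{k-1} + p_{k-2}, q_k = a_k·q_{k-1} + q_{k-2} (p₋₁ = 1, q₋₁ = 0):
  k = 0: a₀ = 8; p₀/q₀ = 8/1; p₀² − 68·q₀² = 64 − 68 = -4.
  k = 1: m = 8, d = 4, a = ⌊(8 + 8)/4⌋ = 4; p/q = (4·8 + 1)/(4·1 + 0) = 33/4; p² − 68·q² = 1089 − 1088 = 1.
  The first convergent with p² − 68·q² = 1 gives the fundamental solution (x₁, y₁) = (33, 4).
Step 2: Apply the recurrence (x_{n+1}, y_{n+1}) = (x₁x_n + 68y₁y_n, x₁y_n + y₁x_n) repeatedly.
  From (x_1, y_1) = (33, 4): x_2 = 33·33 + 68·4·4 = 2177; y_2 = 33·4 + 4·33 = 264.
Step 3: Verify x_2² - 68·y_2² = 4739329 - 4739328 = 1 (should be 1). ✓

(x_1, y_1) = (33, 4); (x_2, y_2) = (2177, 264).


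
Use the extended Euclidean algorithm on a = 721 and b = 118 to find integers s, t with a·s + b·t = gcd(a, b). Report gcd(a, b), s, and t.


Euclidean algorithm on (721, 118) — divide until remainder is 0:
  721 = 6 · 118 + 13
  118 = 9 · 13 + 1
  13 = 13 · 1 + 0
gcd(721, 118) = 1.
Track Bezout coefficients alongside the remainders: start with r₀ = 721 = a·1 + b·0 (s = 1, t = 0) and r₁ = 118 = a·0 + b·1 (s = 0, t = 1); each new remainder r_{k+1} = r_{k-1} − q_k·r_k inherits s_{k+1} = s_{k-1} − q_k·s_k, t_{k+1} = t_{k-1} − q_k·t_k, so r_k = a·s_k + b·t_k at every step:
  q = 6: r = 13, s = 1 − 6·0 = 1, t = 0 − 6·1 = -6  (check: 721·1 + 118·(-6) = 13)
  q = 9: r = 1, s = 0 − 9·1 = -9, t = 1 − 9·(-6) = 55  (check: 721·(-9) + 118·55 = 1)
The row with r = 1 (the gcd) gives the Bezout coefficients s = -9, t = 55.
Result: 721 · (-9) + 118 · (55) = 1.

gcd(721, 118) = 1; s = -9, t = 55 (check: 721·(-9) + 118·55 = 1).


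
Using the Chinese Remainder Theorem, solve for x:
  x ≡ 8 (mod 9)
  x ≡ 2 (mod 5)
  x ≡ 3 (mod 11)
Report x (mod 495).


Moduli 9, 5, 11 are pairwise coprime; by CRT there is a unique solution modulo M = 9 · 5 · 11 = 495.
Solve pairwise, accumulating the modulus:
  Start with x ≡ 8 (mod 9).
  Combine with x ≡ 2 (mod 5): since gcd(9, 5) = 1, we get a unique residue mod 45.
    Write x = 8 + 9·t and substitute into x ≡ 2 (mod 5): 9·t ≡ 2 − 8 = -6 (mod 5).
    Reduce coefficients mod 5: 4·t ≡ 4 (mod 5).
    The inverse of 4 mod 5 is 4 (since 4·4 = 16 = 3·5 + 1), so t ≡ 4·4 = 16 ≡ 1 (mod 5).
    Then x = 8 + 9·1 = 17, valid modulo lcm(9, 5) = 45: x ≡ 17 (mod 45).
  Combine with x ≡ 3 (mod 11): since gcd(45, 11) = 1, we get a unique residue mod 495.
    Write x = 17 + 45·t and substitute into x ≡ 3 (mod 11): 45·t ≡ 3 − 17 = -14 (mod 11).
    Reduce coefficients mod 11: 1·t ≡ 8 (mod 11).
    So t ≡ 8 (mod 11).
    Then x = 17 + 45·8 = 377, valid modulo lcm(45, 11) = 495: x ≡ 377 (mod 495).
Verify: 377 mod 9 = 8 ✓, 377 mod 5 = 2 ✓, 377 mod 11 = 3 ✓.

x ≡ 377 (mod 495).


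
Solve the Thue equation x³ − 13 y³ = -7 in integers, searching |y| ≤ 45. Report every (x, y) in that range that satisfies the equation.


The equation is x³ - 13y³ = -7. For fixed y, x³ = 13·y³ − 7, so a solution requires the RHS to be a perfect cube.
Strategy: iterate y from -45 to 45, compute RHS = 13·y³ − 7, and check whether it is a (positive or negative) perfect cube.
Check small values of y:
  y = 0: RHS = -7 is not a perfect cube.
  y = 1: RHS = 6 is not a perfect cube.
  y = -1: RHS = -20 is not a perfect cube.
  y = 2: RHS = 97 is not a perfect cube.
  y = -2: RHS = -111 is not a perfect cube.
  y = 3: RHS = 344 is not a perfect cube.
  y = -3: RHS = -358 is not a perfect cube.
Continuing the search up to |y| = 45 finds no solutions either.
No (x, y) in the scanned range satisfies the equation.

No integer solutions with |y| ≤ 45.


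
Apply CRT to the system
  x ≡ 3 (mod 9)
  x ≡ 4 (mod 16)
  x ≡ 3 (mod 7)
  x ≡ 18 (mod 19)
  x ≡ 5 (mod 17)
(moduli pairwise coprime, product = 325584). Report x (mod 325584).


Product of moduli M = 9 · 16 · 7 · 19 · 17 = 325584.
Merge one congruence at a time:
  Start: x ≡ 3 (mod 9).
  Combine with x ≡ 4 (mod 16); new modulus lcm = 144.
    Write x = 3 + 9·t and substitute into x ≡ 4 (mod 16): 9·t ≡ 4 − 3 = 1 (mod 16).
    The inverse of 9 mod 16 is 9 (since 9·9 = 81 = 5·16 + 1), so t ≡ 9·1 = 9 ≡ 9 (mod 16).
    Then x = 3 + 9·9 = 84, valid modulo lcm(9, 16) = 144: x ≡ 84 (mod 144).
  Combine with x ≡ 3 (mod 7); new modulus lcm = 1008.
    Write x = 84 + 144·t and substitute into x ≡ 3 (mod 7): 144·t ≡ 3 − 84 = -81 (mod 7).
    Reduce coefficients mod 7: 4·t ≡ 3 (mod 7).
    The inverse of 4 mod 7 is 2 (since 4·2 = 8 = 1·7 + 1), so t ≡ 2·3 = 6 ≡ 6 (mod 7).
    Then x = 84 + 144·6 = 948, valid modulo lcm(144, 7) = 1008: x ≡ 948 (mod 1008).
  Combine with x ≡ 18 (mod 19); new modulus lcm = 19152.
    Write x = 948 + 1008·t and substitute into x ≡ 18 (mod 19): 1008·t ≡ 18 − 948 = -930 (mod 19).
    Reduce coefficients mod 19: 1·t ≡ 1 (mod 19).
    So t ≡ 1 (mod 19).
    Then x = 948 + 1008·1 = 1956, valid modulo lcm(1008, 19) = 19152: x ≡ 1956 (mod 19152).
  Combine with x ≡ 5 (mod 17); new modulus lcm = 325584.
    Write x = 1956 + 19152·t and substitute into x ≡ 5 (mod 17): 19152·t ≡ 5 − 1956 = -1951 (mod 17).
    Reduce coefficients mod 17: 10·t ≡ 4 (mod 17).
    The inverse of 10 mod 17 is 12 (since 10·12 = 120 = 7·17 + 1), so t ≡ 12·4 = 48 ≡ 14 (mod 17).
    Then x = 1956 + 19152·14 = 270084, valid modulo lcm(19152, 17) = 325584: x ≡ 270084 (mod 325584).
Verify against each original: 270084 mod 9 = 3, 270084 mod 16 = 4, 270084 mod 7 = 3, 270084 mod 19 = 18, 270084 mod 17 = 5.

x ≡ 270084 (mod 325584).


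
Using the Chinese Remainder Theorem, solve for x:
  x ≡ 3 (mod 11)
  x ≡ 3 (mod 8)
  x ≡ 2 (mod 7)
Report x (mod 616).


Moduli 11, 8, 7 are pairwise coprime; by CRT there is a unique solution modulo M = 11 · 8 · 7 = 616.
Solve pairwise, accumulating the modulus:
  Start with x ≡ 3 (mod 11).
  Combine with x ≡ 3 (mod 8): since gcd(11, 8) = 1, we get a unique residue mod 88.
    Write x = 3 + 11·t and substitute into x ≡ 3 (mod 8): 11·t ≡ 3 − 3 = 0 (mod 8).
    Reduce coefficients mod 8: 3·t ≡ 0 (mod 8).
    The inverse of 3 mod 8 is 3 (since 3·3 = 9 = 1·8 + 1), so t ≡ 3·0 = 0 ≡ 0 (mod 8).
    Then x = 3 + 11·0 = 3, valid modulo lcm(11, 8) = 88: x ≡ 3 (mod 88).
  Combine with x ≡ 2 (mod 7): since gcd(88, 7) = 1, we get a unique residue mod 616.
    Write x = 3 + 88·t and substitute into x ≡ 2 (mod 7): 88·t ≡ 2 − 3 = -1 (mod 7).
    Reduce coefficients mod 7: 4·t ≡ 6 (mod 7).
    The inverse of 4 mod 7 is 2 (since 4·2 = 8 = 1·7 + 1), so t ≡ 2·6 = 12 ≡ 5 (mod 7).
    Then x = 3 + 88·5 = 443, valid modulo lcm(88, 7) = 616: x ≡ 443 (mod 616).
Verify: 443 mod 11 = 3 ✓, 443 mod 8 = 3 ✓, 443 mod 7 = 2 ✓.

x ≡ 443 (mod 616).


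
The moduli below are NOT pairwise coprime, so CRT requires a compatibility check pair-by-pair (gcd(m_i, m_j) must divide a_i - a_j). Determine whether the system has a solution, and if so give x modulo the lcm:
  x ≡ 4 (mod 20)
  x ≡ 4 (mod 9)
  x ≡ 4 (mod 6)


Moduli 20, 9, 6 are not pairwise coprime, so CRT works modulo lcm(m_i) when all pairwise compatibility conditions hold.
Pairwise compatibility: gcd(m_i, m_j) must divide a_i - a_j for every pair.
Merge one congruence at a time:
  Start: x ≡ 4 (mod 20).
  Combine with x ≡ 4 (mod 9): gcd(20, 9) = 1; 4 - 4 = 0, which IS divisible by 1, so compatible.
    Write x = 4 + 20·t and substitute into x ≡ 4 (mod 9): 20·t ≡ 4 − 4 = 0 (mod 9).
    Reduce coefficients mod 9: 2·t ≡ 0 (mod 9).
    The inverse of 2 mod 9 is 5 (since 2·5 = 10 = 1·9 + 1), so t ≡ 5·0 = 0 ≡ 0 (mod 9).
    Then x = 4 + 20·0 = 4, valid modulo lcm(20, 9) = 180: x ≡ 4 (mod 180).
  Combine with x ≡ 4 (mod 6): gcd(180, 6) = 6; 4 - 4 = 0, which IS divisible by 6, so compatible.
    Write x = 4 + 180·t and substitute into x ≡ 4 (mod 6): 180·t ≡ 4 − 4 = 0 (mod 6).
    Divide the congruence (and modulus) by g = 6: 30·t ≡ 0 (mod 1).
    Modulo 1 every t works; take t = 0.
    Then x = 4 + 180·0 = 4, valid modulo lcm(180, 6) = 180: x ≡ 4 (mod 180).
Verify: 4 mod 20 = 4, 4 mod 9 = 4, 4 mod 6 = 4.

x ≡ 4 (mod 180).


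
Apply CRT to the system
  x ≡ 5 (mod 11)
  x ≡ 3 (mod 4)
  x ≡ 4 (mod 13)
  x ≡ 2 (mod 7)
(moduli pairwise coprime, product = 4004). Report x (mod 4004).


Product of moduli M = 11 · 4 · 13 · 7 = 4004.
Merge one congruence at a time:
  Start: x ≡ 5 (mod 11).
  Combine with x ≡ 3 (mod 4); new modulus lcm = 44.
    Write x = 5 + 11·t and substitute into x ≡ 3 (mod 4): 11·t ≡ 3 − 5 = -2 (mod 4).
    Reduce coefficients mod 4: 3·t ≡ 2 (mod 4).
    The inverse of 3 mod 4 is 3 (since 3·3 = 9 = 2·4 + 1), so t ≡ 3·2 = 6 ≡ 2 (mod 4).
    Then x = 5 + 11·2 = 27, valid modulo lcm(11, 4) = 44: x ≡ 27 (mod 44).
  Combine with x ≡ 4 (mod 13); new modulus lcm = 572.
    Write x = 27 + 44·t and substitute into x ≡ 4 (mod 13): 44·t ≡ 4 − 27 = -23 (mod 13).
    Reduce coefficients mod 13: 5·t ≡ 3 (mod 13).
    The inverse of 5 mod 13 is 8 (since 5·8 = 40 = 3·13 + 1), so t ≡ 8·3 = 24 ≡ 11 (mod 13).
    Then x = 27 + 44·11 = 511, valid modulo lcm(44, 13) = 572: x ≡ 511 (mod 572).
  Combine with x ≡ 2 (mod 7); new modulus lcm = 4004.
    Write x = 511 + 572·t and substitute into x ≡ 2 (mod 7): 572·t ≡ 2 − 511 = -509 (mod 7).
    Reduce coefficients mod 7: 5·t ≡ 2 (mod 7).
    The inverse of 5 mod 7 is 3 (since 5·3 = 15 = 2·7 + 1), so t ≡ 3·2 = 6 ≡ 6 (mod 7).
    Then x = 511 + 572·6 = 3943, valid modulo lcm(572, 7) = 4004: x ≡ 3943 (mod 4004).
Verify against each original: 3943 mod 11 = 5, 3943 mod 4 = 3, 3943 mod 13 = 4, 3943 mod 7 = 2.

x ≡ 3943 (mod 4004).


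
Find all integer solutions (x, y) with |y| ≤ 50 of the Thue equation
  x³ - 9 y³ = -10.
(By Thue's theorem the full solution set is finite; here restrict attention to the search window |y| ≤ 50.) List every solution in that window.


The equation is x³ - 9y³ = -10. For fixed y, x³ = 9·y³ − 10, so a solution requires the RHS to be a perfect cube.
Strategy: iterate y from -50 to 50, compute RHS = 9·y³ − 10, and check whether it is a (positive or negative) perfect cube.
Check small values of y:
  y = 0: RHS = -10 is not a perfect cube.
  y = 1: RHS = -1 = (-1)³ ⇒ x = -1 works.
  y = -1: RHS = -19 is not a perfect cube.
  y = 2: RHS = 62 is not a perfect cube.
  y = -2: RHS = -82 is not a perfect cube.
  y = 3: RHS = 233 is not a perfect cube.
  y = -3: RHS = -253 is not a perfect cube.
Continuing the search up to |y| = 50 finds no further solutions beyond those listed.
Collected solutions: (-1, 1).

Solutions (with |y| ≤ 50): (-1, 1).


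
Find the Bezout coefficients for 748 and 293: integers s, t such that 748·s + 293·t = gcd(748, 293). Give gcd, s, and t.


Euclidean algorithm on (748, 293) — divide until remainder is 0:
  748 = 2 · 293 + 162
  293 = 1 · 162 + 131
  162 = 1 · 131 + 31
  131 = 4 · 31 + 7
  31 = 4 · 7 + 3
  7 = 2 · 3 + 1
  3 = 3 · 1 + 0
gcd(748, 293) = 1.
Track Bezout coefficients alongside the remainders: start with r₀ = 748 = a·1 + b·0 (s = 1, t = 0) and r₁ = 293 = a·0 + b·1 (s = 0, t = 1); each new remainder r_{k+1} = r_{k-1} − q_k·r_k inherits s_{k+1} = s_{k-1} − q_k·s_k, t_{k+1} = t_{k-1} − q_k·t_k, so r_k = a·s_k + b·t_k at every step:
  q = 2: r = 162, s = 1 − 2·0 = 1, t = 0 − 2·1 = -2  (check: 748·1 + 293·(-2) = 162)
  q = 1: r = 131, s = 0 − 1·1 = -1, t = 1 − 1·(-2) = 3  (check: 748·(-1) + 293·3 = 131)
  q = 1: r = 31, s = 1 − 1·(-1) = 2, t = -2 − 1·3 = -5  (check: 748·2 + 293·(-5) = 31)
  q = 4: r = 7, s = -1 − 4·2 = -9, t = 3 − 4·(-5) = 23  (check: 748·(-9) + 293·23 = 7)
  q = 4: r = 3, s = 2 − 4·(-9) = 38, t = -5 − 4·23 = -97  (check: 748·38 + 293·(-97) = 3)
  q = 2: r = 1, s = -9 − 2·38 = -85, t = 23 − 2·(-97) = 217  (check: 748·(-85) + 293·217 = 1)
The row with r = 1 (the gcd) gives the Bezout coefficients s = -85, t = 217.
Result: 748 · (-85) + 293 · (217) = 1.

gcd(748, 293) = 1; s = -85, t = 217 (check: 748·(-85) + 293·217 = 1).


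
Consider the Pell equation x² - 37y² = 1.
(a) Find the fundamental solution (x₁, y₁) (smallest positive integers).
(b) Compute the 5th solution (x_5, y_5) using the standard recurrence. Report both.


Step 1: Find the fundamental solution (x₁, y₁) of x² - 37y² = 1.
  Expand √37 as a continued fraction. a₀ = ⌊√37⌋ = 6; iterate m_{k+1} = d_k·a_k − m_k, d_{k+1} = (37 − m_{k+1}²)/d_k, a_{k+1} = ⌊(a₀ + m_{k+1})/d_{k+1}⌋ (starting m₀ = 0, d₀ = 1), with convergents p_k = a_k·p_{k-1} + p_{k-2}, q_k = a_k·q_{k-1} + q_{k-2} (p₋₁ = 1, q₋₁ = 0):
  k = 0: a₀ = 6; p₀/q₀ = 6/1; p₀² − 37·q₀² = 36 − 37 = -1.
  k = 1: m = 6, d = 1, a = ⌊(6 + 6)/1⌋ = 12; p/q = (12·6 + 1)/(12·1 + 0) = 73/12; p² − 37·q² = 5329 − 5328 = 1.
  The first convergent with p² − 37·q² = 1 gives the fundamental solution (x₁, y₁) = (73, 12).
Step 2: Apply the recurrence (x_{n+1}, y_{n+1}) = (x₁x_n + 37y₁y_n, x₁y_n + y₁x_n) repeatedly.
  From (x_1, y_1) = (73, 12): x_2 = 73·73 + 37·12·12 = 10657; y_2 = 73·12 + 12·73 = 1752.
  From (x_2, y_2) = (10657, 1752): x_3 = 73·10657 + 37·12·1752 = 1555849; y_3 = 73·1752 + 12·10657 = 255780.
  From (x_3, y_3) = (1555849, 255780): x_4 = 73·1555849 + 37·12·255780 = 227143297; y_4 = 73·255780 + 12·1555849 = 37342128.
  From (x_4, y_4) = (227143297, 37342128): x_5 = 73·227143297 + 37·12·37342128 = 33161365513; y_5 = 73·37342128 + 12·227143297 = 5451694908.
Step 3: Verify x_5² - 37·y_5² = 1099676162686785753169 - 1099676162686785753168 = 1 (should be 1). ✓

(x_1, y_1) = (73, 12); (x_5, y_5) = (33161365513, 5451694908).


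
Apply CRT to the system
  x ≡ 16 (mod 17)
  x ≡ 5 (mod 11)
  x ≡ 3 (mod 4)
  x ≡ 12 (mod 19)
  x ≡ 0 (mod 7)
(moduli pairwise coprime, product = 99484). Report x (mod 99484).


Product of moduli M = 17 · 11 · 4 · 19 · 7 = 99484.
Merge one congruence at a time:
  Start: x ≡ 16 (mod 17).
  Combine with x ≡ 5 (mod 11); new modulus lcm = 187.
    Write x = 16 + 17·t and substitute into x ≡ 5 (mod 11): 17·t ≡ 5 − 16 = -11 (mod 11).
    Reduce coefficients mod 11: 6·t ≡ 0 (mod 11).
    The inverse of 6 mod 11 is 2 (since 6·2 = 12 = 1·11 + 1), so t ≡ 2·0 = 0 ≡ 0 (mod 11).
    Then x = 16 + 17·0 = 16, valid modulo lcm(17, 11) = 187: x ≡ 16 (mod 187).
  Combine with x ≡ 3 (mod 4); new modulus lcm = 748.
    Write x = 16 + 187·t and substitute into x ≡ 3 (mod 4): 187·t ≡ 3 − 16 = -13 (mod 4).
    Reduce coefficients mod 4: 3·t ≡ 3 (mod 4).
    The inverse of 3 mod 4 is 3 (since 3·3 = 9 = 2·4 + 1), so t ≡ 3·3 = 9 ≡ 1 (mod 4).
    Then x = 16 + 187·1 = 203, valid modulo lcm(187, 4) = 748: x ≡ 203 (mod 748).
  Combine with x ≡ 12 (mod 19); new modulus lcm = 14212.
    Write x = 203 + 748·t and substitute into x ≡ 12 (mod 19): 748·t ≡ 12 − 203 = -191 (mod 19).
    Reduce coefficients mod 19: 7·t ≡ 18 (mod 19).
    The inverse of 7 mod 19 is 11 (since 7·11 = 77 = 4·19 + 1), so t ≡ 11·18 = 198 ≡ 8 (mod 19).
    Then x = 203 + 748·8 = 6187, valid modulo lcm(748, 19) = 14212: x ≡ 6187 (mod 14212).
  Combine with x ≡ 0 (mod 7); new modulus lcm = 99484.
    Write x = 6187 + 14212·t and substitute into x ≡ 0 (mod 7): 14212·t ≡ 0 − 6187 = -6187 (mod 7).
    Reduce coefficients mod 7: 2·t ≡ 1 (mod 7).
    The inverse of 2 mod 7 is 4 (since 2·4 = 8 = 1·7 + 1), so t ≡ 4·1 = 4 ≡ 4 (mod 7).
    Then x = 6187 + 14212·4 = 63035, valid modulo lcm(14212, 7) = 99484: x ≡ 63035 (mod 99484).
Verify against each original: 63035 mod 17 = 16, 63035 mod 11 = 5, 63035 mod 4 = 3, 63035 mod 19 = 12, 63035 mod 7 = 0.

x ≡ 63035 (mod 99484).


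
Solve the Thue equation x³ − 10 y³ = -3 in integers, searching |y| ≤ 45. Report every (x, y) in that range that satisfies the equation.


The equation is x³ - 10y³ = -3. For fixed y, x³ = 10·y³ − 3, so a solution requires the RHS to be a perfect cube.
Strategy: iterate y from -45 to 45, compute RHS = 10·y³ − 3, and check whether it is a (positive or negative) perfect cube.
Check small values of y:
  y = 0: RHS = -3 is not a perfect cube.
  y = 1: RHS = 7 is not a perfect cube.
  y = -1: RHS = -13 is not a perfect cube.
  y = 2: RHS = 77 is not a perfect cube.
  y = -2: RHS = -83 is not a perfect cube.
  y = 3: RHS = 267 is not a perfect cube.
  y = -3: RHS = -273 is not a perfect cube.
Continuing the search up to |y| = 45 finds no solutions either.
No (x, y) in the scanned range satisfies the equation.

No integer solutions with |y| ≤ 45.


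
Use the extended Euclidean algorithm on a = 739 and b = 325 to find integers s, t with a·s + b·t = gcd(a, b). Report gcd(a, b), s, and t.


Euclidean algorithm on (739, 325) — divide until remainder is 0:
  739 = 2 · 325 + 89
  325 = 3 · 89 + 58
  89 = 1 · 58 + 31
  58 = 1 · 31 + 27
  31 = 1 · 27 + 4
  27 = 6 · 4 + 3
  4 = 1 · 3 + 1
  3 = 3 · 1 + 0
gcd(739, 325) = 1.
Track Bezout coefficients alongside the remainders: start with r₀ = 739 = a·1 + b·0 (s = 1, t = 0) and r₁ = 325 = a·0 + b·1 (s = 0, t = 1); each new remainder r_{k+1} = r_{k-1} − q_k·r_k inherits s_{k+1} = s_{k-1} − q_k·s_k, t_{k+1} = t_{k-1} − q_k·t_k, so r_k = a·s_k + b·t_k at every step:
  q = 2: r = 89, s = 1 − 2·0 = 1, t = 0 − 2·1 = -2  (check: 739·1 + 325·(-2) = 89)
  q = 3: r = 58, s = 0 − 3·1 = -3, t = 1 − 3·(-2) = 7  (check: 739·(-3) + 325·7 = 58)
  q = 1: r = 31, s = 1 − 1·(-3) = 4, t = -2 − 1·7 = -9  (check: 739·4 + 325·(-9) = 31)
  q = 1: r = 27, s = -3 − 1·4 = -7, t = 7 − 1·(-9) = 16  (check: 739·(-7) + 325·16 = 27)
  q = 1: r = 4, s = 4 − 1·(-7) = 11, t = -9 − 1·16 = -25  (check: 739·11 + 325·(-25) = 4)
  q = 6: r = 3, s = -7 − 6·11 = -73, t = 16 − 6·(-25) = 166  (check: 739·(-73) + 325·166 = 3)
  q = 1: r = 1, s = 11 − 1·(-73) = 84, t = -25 − 1·166 = -191  (check: 739·84 + 325·(-191) = 1)
The row with r = 1 (the gcd) gives the Bezout coefficients s = 84, t = -191.
Result: 739 · (84) + 325 · (-191) = 1.

gcd(739, 325) = 1; s = 84, t = -191 (check: 739·84 + 325·(-191) = 1).


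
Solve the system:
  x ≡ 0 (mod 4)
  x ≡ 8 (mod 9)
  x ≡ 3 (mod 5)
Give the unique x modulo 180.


Moduli 4, 9, 5 are pairwise coprime; by CRT there is a unique solution modulo M = 4 · 9 · 5 = 180.
Solve pairwise, accumulating the modulus:
  Start with x ≡ 0 (mod 4).
  Combine with x ≡ 8 (mod 9): since gcd(4, 9) = 1, we get a unique residue mod 36.
    Write x = 0 + 4·t and substitute into x ≡ 8 (mod 9): 4·t ≡ 8 − 0 = 8 (mod 9).
    The inverse of 4 mod 9 is 7 (since 4·7 = 28 = 3·9 + 1), so t ≡ 7·8 = 56 ≡ 2 (mod 9).
    Then x = 0 + 4·2 = 8, valid modulo lcm(4, 9) = 36: x ≡ 8 (mod 36).
  Combine with x ≡ 3 (mod 5): since gcd(36, 5) = 1, we get a unique residue mod 180.
    Write x = 8 + 36·t and substitute into x ≡ 3 (mod 5): 36·t ≡ 3 − 8 = -5 (mod 5).
    Reduce coefficients mod 5: 1·t ≡ 0 (mod 5).
    So t ≡ 0 (mod 5).
    Then x = 8 + 36·0 = 8, valid modulo lcm(36, 5) = 180: x ≡ 8 (mod 180).
Verify: 8 mod 4 = 0 ✓, 8 mod 9 = 8 ✓, 8 mod 5 = 3 ✓.

x ≡ 8 (mod 180).


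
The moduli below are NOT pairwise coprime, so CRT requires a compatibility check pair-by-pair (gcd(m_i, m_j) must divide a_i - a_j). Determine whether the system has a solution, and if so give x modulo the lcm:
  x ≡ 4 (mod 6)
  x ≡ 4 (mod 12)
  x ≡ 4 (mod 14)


Moduli 6, 12, 14 are not pairwise coprime, so CRT works modulo lcm(m_i) when all pairwise compatibility conditions hold.
Pairwise compatibility: gcd(m_i, m_j) must divide a_i - a_j for every pair.
Merge one congruence at a time:
  Start: x ≡ 4 (mod 6).
  Combine with x ≡ 4 (mod 12): gcd(6, 12) = 6; 4 - 4 = 0, which IS divisible by 6, so compatible.
    Write x = 4 + 6·t and substitute into x ≡ 4 (mod 12): 6·t ≡ 4 − 4 = 0 (mod 12).
    Divide the congruence (and modulus) by g = 6: 1·t ≡ 0 (mod 2).
    So t ≡ 0 (mod 2).
    Then x = 4 + 6·0 = 4, valid modulo lcm(6, 12) = 12: x ≡ 4 (mod 12).
  Combine with x ≡ 4 (mod 14): gcd(12, 14) = 2; 4 - 4 = 0, which IS divisible by 2, so compatible.
    Write x = 4 + 12·t and substitute into x ≡ 4 (mod 14): 12·t ≡ 4 − 4 = 0 (mod 14).
    Divide the congruence (and modulus) by g = 2: 6·t ≡ 0 (mod 7).
    The inverse of 6 mod 7 is 6 (since 6·6 = 36 = 5·7 + 1), so t ≡ 6·0 = 0 ≡ 0 (mod 7).
    Then x = 4 + 12·0 = 4, valid modulo lcm(12, 14) = 84: x ≡ 4 (mod 84).
Verify: 4 mod 6 = 4, 4 mod 12 = 4, 4 mod 14 = 4.

x ≡ 4 (mod 84).


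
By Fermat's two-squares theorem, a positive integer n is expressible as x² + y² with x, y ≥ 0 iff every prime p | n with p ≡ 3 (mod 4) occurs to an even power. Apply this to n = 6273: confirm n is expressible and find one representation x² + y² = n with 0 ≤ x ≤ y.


Step 1: Factor n = 6273 = 3^2 · 17 · 41.
Step 2: Check the mod-4 condition on each prime factor: 3 ≡ 3 (mod 4), exponent 2 (must be even); 17 ≡ 1 (mod 4), exponent 1; 41 ≡ 1 (mod 4), exponent 1.
All primes ≡ 3 (mod 4) appear to even exponent (or don't appear), so by the two-squares theorem n IS expressible as a sum of two squares.
Step 3: Build a representation. Group n = k² · m with k = 3 and m = 17 · 41 = 697 (a product of primes ≡ 1 (mod 4)); a representation of m scales to one of n via (k·x)² + (k·y)² = k²(x² + y²). Each prime p ≡ 1 (mod 4) is itself a sum of two squares; find a² by testing p − a² for a perfect square:
  17: 17 − 1² = 16 = 4² ⇒ 17 = 1² + 4².
  41: 41 − 1² = 40, 41 − 2² = 37, 41 − 3² = 32, 41 − 4² = 25 = 5² ⇒ 41 = 4² + 5².
  Combine using the Brahmagupta–Fibonacci identity (a² + b²)(c² + d²) = (ac − bd)² + (ad + bc)² = (ac + bd)² + (ad − bc)²:
  17 · 41 = 697: from (1² + 4²)(4² + 5²), take (1·4 − 4·5, 1·5 + 4·4) = (4 − 20, 5 + 16) = (-16, 21); dropping signs (only squares matter) gives (16, 21); check 16² + 21² = 256 + 441 = 697 ✓.
  Scale by k = 3: (3·16, 3·21) = (48, 63).
Step 4: Order so x ≤ y and verify: 48² + 63² = 2304 + 3969 = 6273 = n. ✓

n = 6273 = 48² + 63² (one valid representation with x ≤ y).


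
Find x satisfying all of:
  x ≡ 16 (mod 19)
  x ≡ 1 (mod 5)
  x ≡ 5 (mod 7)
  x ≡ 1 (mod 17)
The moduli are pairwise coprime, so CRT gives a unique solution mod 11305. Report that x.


Product of moduli M = 19 · 5 · 7 · 17 = 11305.
Merge one congruence at a time:
  Start: x ≡ 16 (mod 19).
  Combine with x ≡ 1 (mod 5); new modulus lcm = 95.
    Write x = 16 + 19·t and substitute into x ≡ 1 (mod 5): 19·t ≡ 1 − 16 = -15 (mod 5).
    Reduce coefficients mod 5: 4·t ≡ 0 (mod 5).
    The inverse of 4 mod 5 is 4 (since 4·4 = 16 = 3·5 + 1), so t ≡ 4·0 = 0 ≡ 0 (mod 5).
    Then x = 16 + 19·0 = 16, valid modulo lcm(19, 5) = 95: x ≡ 16 (mod 95).
  Combine with x ≡ 5 (mod 7); new modulus lcm = 665.
    Write x = 16 + 95·t and substitute into x ≡ 5 (mod 7): 95·t ≡ 5 − 16 = -11 (mod 7).
    Reduce coefficients mod 7: 4·t ≡ 3 (mod 7).
    The inverse of 4 mod 7 is 2 (since 4·2 = 8 = 1·7 + 1), so t ≡ 2·3 = 6 ≡ 6 (mod 7).
    Then x = 16 + 95·6 = 586, valid modulo lcm(95, 7) = 665: x ≡ 586 (mod 665).
  Combine with x ≡ 1 (mod 17); new modulus lcm = 11305.
    Write x = 586 + 665·t and substitute into x ≡ 1 (mod 17): 665·t ≡ 1 − 586 = -585 (mod 17).
    Reduce coefficients mod 17: 2·t ≡ 10 (mod 17).
    The inverse of 2 mod 17 is 9 (since 2·9 = 18 = 1·17 + 1), so t ≡ 9·10 = 90 ≡ 5 (mod 17).
    Then x = 586 + 665·5 = 3911, valid modulo lcm(665, 17) = 11305: x ≡ 3911 (mod 11305).
Verify against each original: 3911 mod 19 = 16, 3911 mod 5 = 1, 3911 mod 7 = 5, 3911 mod 17 = 1.

x ≡ 3911 (mod 11305).


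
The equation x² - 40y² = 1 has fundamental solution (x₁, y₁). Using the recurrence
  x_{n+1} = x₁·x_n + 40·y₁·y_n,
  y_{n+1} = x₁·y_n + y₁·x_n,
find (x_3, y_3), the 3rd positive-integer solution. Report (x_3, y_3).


Step 1: Find the fundamental solution (x₁, y₁) of x² - 40y² = 1.
  Expand √40 as a continued fraction. a₀ = ⌊√40⌋ = 6; iterate m_{k+1} = d_k·a_k − m_k, d_{k+1} = (40 − m_{k+1}²)/d_k, a_{k+1} = ⌊(a₀ + m_{k+1})/d_{k+1}⌋ (starting m₀ = 0, d₀ = 1), with convergents p_k = a_k·p_{k-1} + p_{k-2}, q_k = a_k·q_{k-1} + q_{k-2} (p₋₁ = 1, q₋₁ = 0):
  k = 0: a₀ = 6; p₀/q₀ = 6/1; p₀² − 40·q₀² = 36 − 40 = -4.
  k = 1: m = 6, d = 4, a = ⌊(6 + 6)/4⌋ = 3; p/q = (3·6 + 1)/(3·1 + 0) = 19/3; p² − 40·q² = 361 − 360 = 1.
  The first convergent with p² − 40·q² = 1 gives the fundamental solution (x₁, y₁) = (19, 3).
Step 2: Apply the recurrence (x_{n+1}, y_{n+1}) = (x₁x_n + 40y₁y_n, x₁y_n + y₁x_n) repeatedly.
  From (x_1, y_1) = (19, 3): x_2 = 19·19 + 40·3·3 = 721; y_2 = 19·3 + 3·19 = 114.
  From (x_2, y_2) = (721, 114): x_3 = 19·721 + 40·3·114 = 27379; y_3 = 19·114 + 3·721 = 4329.
Step 3: Verify x_3² - 40·y_3² = 749609641 - 749609640 = 1 (should be 1). ✓

(x_1, y_1) = (19, 3); (x_3, y_3) = (27379, 4329).
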